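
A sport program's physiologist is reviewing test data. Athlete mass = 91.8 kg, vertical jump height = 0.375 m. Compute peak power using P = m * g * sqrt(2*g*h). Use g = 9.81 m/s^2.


sqrt(2 * 9.81 * 0.375) = sqrt(7.3575) = 2.712471 m/s
P = 91.8 * 9.81 * 2.712471
= 2442.74 W

2442.74 W


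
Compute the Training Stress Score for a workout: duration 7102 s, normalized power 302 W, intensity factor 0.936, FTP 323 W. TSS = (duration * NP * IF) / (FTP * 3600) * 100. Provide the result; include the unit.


Product = 7102 * 302 * 0.936 = 2007536.544
Base = 323 * 3600 = 1162800
TSS = 2007536.544 / 1162800 * 100 = 172.65

172.65 TSS


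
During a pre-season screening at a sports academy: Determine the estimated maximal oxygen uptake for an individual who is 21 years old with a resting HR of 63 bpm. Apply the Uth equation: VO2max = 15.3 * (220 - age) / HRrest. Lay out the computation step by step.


HRmax = 220 - 21 = 199
VO2max = 15.3 * (199 / 63)
= 15.3 * 3.1587
= 48.33 mL/kg/min

48.33 mL/kg/min


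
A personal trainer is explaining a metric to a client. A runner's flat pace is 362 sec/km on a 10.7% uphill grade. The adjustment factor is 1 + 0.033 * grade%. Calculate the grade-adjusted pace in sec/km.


Factor = 1 + 0.033 * 10.7 = 1.3531
Adjusted pace = 362 * 1.3531
= 489.82 sec/km

489.82 s/km


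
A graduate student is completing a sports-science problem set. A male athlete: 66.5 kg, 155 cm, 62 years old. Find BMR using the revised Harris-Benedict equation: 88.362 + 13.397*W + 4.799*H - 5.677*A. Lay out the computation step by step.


Intercept = 88.362
Weight contribution = 13.397 * 66.5 = 890.9005
Height contribution = 4.799 * 155 = 743.845
Age contribution = 5.677 * 62 = 351.974
BMR = 88.362 + 890.9005 + 743.845 - 351.974
= 1371.13 kcal/day

1371.13 kcal/day


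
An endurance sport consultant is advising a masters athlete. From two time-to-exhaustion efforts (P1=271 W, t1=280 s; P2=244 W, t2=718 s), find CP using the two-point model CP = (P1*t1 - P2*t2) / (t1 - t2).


Work in trial 1 = 75880 J
Work in trial 2 = 175192 J
Delta work = -99312 J
Delta time = -438 s
CP = -99312 / -438 = 226.74 W

226.74 W


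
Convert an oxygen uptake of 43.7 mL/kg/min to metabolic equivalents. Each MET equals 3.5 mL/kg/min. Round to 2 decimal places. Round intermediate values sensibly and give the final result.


One MET = 3.5 mL/kg/min
Number of METs = 43.7 / 3.5
= 12.49 METs

12.49 METs


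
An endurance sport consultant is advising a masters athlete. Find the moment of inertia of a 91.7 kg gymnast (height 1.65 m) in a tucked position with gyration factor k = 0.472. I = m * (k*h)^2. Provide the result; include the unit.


Radius of gyration = 0.472 * 1.65 = 0.7788 m
I = 91.7 * 0.7788^2
= 91.7 * 0.606529
= 55.619 kg*m^2

55.619 kg*m^2


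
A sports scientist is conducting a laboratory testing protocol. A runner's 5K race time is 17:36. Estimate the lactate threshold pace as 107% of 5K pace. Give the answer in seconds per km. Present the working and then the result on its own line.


Total race time = 17*60 + 36 = 1056 seconds
5K pace = 1056 / 5 = 211.2 sec/km
LT pace = 211.2 * 1.07 = 225.98 sec/km

225.98 s/km


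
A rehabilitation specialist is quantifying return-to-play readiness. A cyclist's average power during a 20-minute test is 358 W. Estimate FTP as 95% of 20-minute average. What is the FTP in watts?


FTP = 20-min power * 0.95
= 358 * 0.95
= 340.1 W

340.1 W


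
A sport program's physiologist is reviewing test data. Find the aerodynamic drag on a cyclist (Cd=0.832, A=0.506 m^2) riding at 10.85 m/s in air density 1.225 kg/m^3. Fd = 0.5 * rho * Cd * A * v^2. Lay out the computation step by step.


Fd = 0.5 * 1.225 * 0.832 * 0.506 * 10.85^2
= 0.5 * 1.225 * 0.832 * 0.506 * 117.7225
= 30.356 N

30.356 N


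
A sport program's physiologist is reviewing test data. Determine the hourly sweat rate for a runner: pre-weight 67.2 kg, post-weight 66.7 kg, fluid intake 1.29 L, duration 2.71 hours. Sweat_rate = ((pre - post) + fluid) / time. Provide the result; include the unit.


Mass lost = 67.2 - 66.7 = 0.5 kg
Add fluid consumed: 0.5 + 1.29 = 1.79 L total sweat
Sweat rate = 1.79 / 2.71 = 0.661 L/h

0.661 L/h


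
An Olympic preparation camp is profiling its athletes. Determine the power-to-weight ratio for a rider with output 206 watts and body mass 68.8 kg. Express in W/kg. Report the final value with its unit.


P/W = 206 / 68.8 = 2.994 W/kg

2.994 W/kg


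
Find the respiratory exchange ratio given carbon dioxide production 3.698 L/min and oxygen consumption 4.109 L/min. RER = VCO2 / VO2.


VCO2 = 3.698 L/min
VO2 = 4.109 L/min
RER = 3.698 / 4.109 = 0.9

0.9


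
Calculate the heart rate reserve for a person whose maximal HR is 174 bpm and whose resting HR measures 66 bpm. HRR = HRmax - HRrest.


HRmax = 174 bpm
HRrest = 66 bpm
HRR = 174 - 66 = 108 bpm

108 bpm


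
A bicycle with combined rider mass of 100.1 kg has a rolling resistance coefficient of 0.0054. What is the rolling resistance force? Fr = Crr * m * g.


Fr = 0.0054 * 100.1 * 9.81
= 0.54054 * 9.81
= 5.303 N

5.303 N


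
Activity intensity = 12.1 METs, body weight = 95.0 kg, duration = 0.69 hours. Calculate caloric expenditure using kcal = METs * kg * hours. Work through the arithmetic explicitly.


kcal = 12.1 * 95.0 * 0.69
= 1149.5 * 0.69
= 793.16 kcal

793.16 kcal


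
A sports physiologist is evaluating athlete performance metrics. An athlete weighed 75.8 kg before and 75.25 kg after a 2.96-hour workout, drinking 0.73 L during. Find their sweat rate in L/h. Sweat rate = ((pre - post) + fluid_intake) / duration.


Body mass change = 0.55 kg
Total sweat loss = 0.55 + 0.73 = 1.28 L
Rate = 1.28 / 2.96 = 0.432 L/h

0.432 L/h


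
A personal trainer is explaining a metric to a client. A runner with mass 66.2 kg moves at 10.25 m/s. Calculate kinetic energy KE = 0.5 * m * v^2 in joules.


v^2 = 10.25^2 = 105.0625
KE = 0.5 * 66.2 * 105.0625
= 3477.57 J

3477.57 J


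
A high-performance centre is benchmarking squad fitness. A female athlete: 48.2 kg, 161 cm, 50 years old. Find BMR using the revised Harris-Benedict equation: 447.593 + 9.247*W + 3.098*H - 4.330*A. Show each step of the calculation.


Intercept = 447.593
Weight contribution = 9.247 * 48.2 = 445.7054
Height contribution = 3.098 * 161 = 498.778
Age contribution = 4.33 * 50 = 216.5
BMR = 447.593 + 445.7054 + 498.778 - 216.5
= 1175.58 kcal/day

1175.58 kcal/day


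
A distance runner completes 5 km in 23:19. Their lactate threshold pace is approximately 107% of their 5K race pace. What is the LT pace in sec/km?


Convert to seconds: 23 min 19 s = 1399 s
Pace per km = 1399 / 5 = 279.8 s/km
LT pace = 279.8 * 1.07 = 299.39 s/km

299.39 s/km


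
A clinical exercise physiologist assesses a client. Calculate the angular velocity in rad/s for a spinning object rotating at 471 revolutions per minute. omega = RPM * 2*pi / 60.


omega = RPM * 2*pi / 60
= 471 * 6.28318531 / 60
= 49.323 rad/s

49.323 rad/s


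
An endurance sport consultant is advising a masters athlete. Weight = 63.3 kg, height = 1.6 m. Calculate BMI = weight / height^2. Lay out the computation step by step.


height^2 = 1.6^2 = 2.56
BMI = 63.3 / 2.56 = 24.73 kg/m^2

24.73 kg/m^2


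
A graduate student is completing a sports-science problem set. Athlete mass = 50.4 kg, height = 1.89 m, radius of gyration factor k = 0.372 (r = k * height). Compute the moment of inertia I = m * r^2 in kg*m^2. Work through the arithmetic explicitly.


r = k * height = 0.372 * 1.89 = 0.70308 m
r^2 = 0.70308^2 = 0.494321
I = 50.4 * 0.494321 = 24.914 kg*m^2

24.914 kg*m^2


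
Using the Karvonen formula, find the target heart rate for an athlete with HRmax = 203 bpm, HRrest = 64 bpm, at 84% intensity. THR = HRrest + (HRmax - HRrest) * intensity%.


HRR = 203 - 64 = 139
THR = 64 + 139 * 0.84
= 64 + 116.76
= 180.76 bpm

180.76 bpm


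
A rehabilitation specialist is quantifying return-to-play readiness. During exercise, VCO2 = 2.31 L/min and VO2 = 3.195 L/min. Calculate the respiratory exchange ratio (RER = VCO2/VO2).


RER = VCO2 / VO2
= 2.31 / 3.195
= 0.723

0.723


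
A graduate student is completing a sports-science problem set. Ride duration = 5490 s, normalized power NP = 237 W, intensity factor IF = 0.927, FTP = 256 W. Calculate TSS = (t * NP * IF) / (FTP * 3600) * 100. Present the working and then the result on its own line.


Numerator = 5490 * 237 * 0.927 = 1206147.51
Denominator = 256 * 3600 = 921600
TSS = 1206147.51 / 921600 * 100
= 130.88

130.88 TSS


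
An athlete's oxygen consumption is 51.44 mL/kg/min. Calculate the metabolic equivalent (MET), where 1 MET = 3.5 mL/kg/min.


MET = VO2 / 3.5
= 51.44 / 3.5
= 14.7 METs

14.7 METs


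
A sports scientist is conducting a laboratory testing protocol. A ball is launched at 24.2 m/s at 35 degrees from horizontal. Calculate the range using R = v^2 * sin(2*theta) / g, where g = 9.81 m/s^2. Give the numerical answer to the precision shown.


sin(2 * 35) = sin(70) = 0.939693
v^2 = 24.2^2 = 585.64
R = 585.64 * 0.939693 / 9.81
= 56.098 m

56.098 m


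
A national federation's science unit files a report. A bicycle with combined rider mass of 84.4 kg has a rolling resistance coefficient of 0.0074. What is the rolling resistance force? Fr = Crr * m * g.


Fr = 0.0074 * 84.4 * 9.81
= 0.62456 * 9.81
= 6.127 N

6.127 N


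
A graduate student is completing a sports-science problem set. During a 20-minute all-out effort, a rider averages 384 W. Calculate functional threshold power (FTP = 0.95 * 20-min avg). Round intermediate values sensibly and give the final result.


FTP = 0.95 * 384
= 364.8 W

364.8 W


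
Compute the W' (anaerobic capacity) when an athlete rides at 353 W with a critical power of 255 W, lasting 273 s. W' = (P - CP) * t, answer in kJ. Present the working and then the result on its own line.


Above-CP power = 98 W
Duration = 273 s
W' = 98 * 273 = 26754 J
Convert: 26754 / 1000 = 26.754 kJ

26.754 kJ


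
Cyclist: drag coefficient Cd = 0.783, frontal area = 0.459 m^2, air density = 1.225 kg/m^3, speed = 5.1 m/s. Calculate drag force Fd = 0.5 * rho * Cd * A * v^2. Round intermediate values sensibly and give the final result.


v^2 = 5.1^2 = 26.01
Fd = 0.5 * 1.225 * 0.783 * 0.459 * 26.01
= 5.726 N

5.726 N


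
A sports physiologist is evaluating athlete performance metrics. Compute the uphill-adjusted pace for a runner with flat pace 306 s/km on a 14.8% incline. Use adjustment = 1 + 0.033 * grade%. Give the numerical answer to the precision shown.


Adjustment factor = 1 + 0.033 * 14.8 = 1.4884
Grade-adjusted pace = 306 * 1.4884 = 455.45 s/km

455.45 s/km


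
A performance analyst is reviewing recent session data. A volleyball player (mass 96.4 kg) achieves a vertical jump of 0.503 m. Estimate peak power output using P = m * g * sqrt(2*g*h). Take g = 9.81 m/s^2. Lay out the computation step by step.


2 * g * h = 2 * 9.81 * 0.503 = 9.86886
sqrt(9.86886) = 3.141474 m/s
P = 96.4 * 9.81 * 3.141474 = 2970.84 W

2970.84 W


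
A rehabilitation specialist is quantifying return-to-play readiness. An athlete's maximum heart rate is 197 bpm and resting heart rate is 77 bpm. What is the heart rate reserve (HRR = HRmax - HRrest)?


HRR = HRmax - HRrest
= 197 - 77
= 120 bpm

120 bpm


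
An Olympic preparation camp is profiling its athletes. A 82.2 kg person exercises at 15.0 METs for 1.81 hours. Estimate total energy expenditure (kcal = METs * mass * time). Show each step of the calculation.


Energy = METs * mass(kg) * time(h)
= 15.0 * 82.2 * 1.81
= 2231.73 kcal

2231.73 kcal


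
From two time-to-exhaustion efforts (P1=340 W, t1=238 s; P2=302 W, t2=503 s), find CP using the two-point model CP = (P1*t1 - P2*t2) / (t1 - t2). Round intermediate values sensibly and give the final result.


Work in trial 1 = 80920 J
Work in trial 2 = 151906 J
Delta work = -70986 J
Delta time = -265 s
CP = -70986 / -265 = 267.87 W

267.87 W


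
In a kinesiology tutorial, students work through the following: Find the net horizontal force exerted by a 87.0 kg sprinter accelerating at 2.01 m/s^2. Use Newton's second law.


Newton's second law: F = m * a
F = 87.0 * 2.01 = 174.87 N

174.87 N


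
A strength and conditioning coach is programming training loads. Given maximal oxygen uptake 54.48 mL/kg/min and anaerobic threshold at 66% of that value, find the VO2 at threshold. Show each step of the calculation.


Percentage as decimal = 0.66
VO2 at AT = 54.48 * 0.66 = 35.96 mL/kg/min

35.96 mL/kg/min


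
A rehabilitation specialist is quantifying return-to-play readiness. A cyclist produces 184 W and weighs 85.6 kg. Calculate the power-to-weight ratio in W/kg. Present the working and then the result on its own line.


P/W = power / mass
= 184 / 85.6
= 2.15 W/kg

2.15 W/kg


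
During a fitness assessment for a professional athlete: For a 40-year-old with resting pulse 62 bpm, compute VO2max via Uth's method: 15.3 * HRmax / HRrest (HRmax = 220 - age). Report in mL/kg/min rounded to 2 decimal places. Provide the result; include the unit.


Step 1: HRmax = 220 - 40 = 180 bpm
Step 2: Ratio = 180 / 62 = 2.9032
Step 3: VO2max = 15.3 * 2.9032 = 44.42 mL/kg/min

44.42 mL/kg/min


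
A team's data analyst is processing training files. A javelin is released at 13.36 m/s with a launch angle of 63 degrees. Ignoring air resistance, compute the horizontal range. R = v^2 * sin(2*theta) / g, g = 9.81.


Launch speed squared = 178.4896
sin(2 * 63 deg) = 0.809017
Range = 178.4896 * 0.809017 / 9.81
= 14.72 m

14.72 m


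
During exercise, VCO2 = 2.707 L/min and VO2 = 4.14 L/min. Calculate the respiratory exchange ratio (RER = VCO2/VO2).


RER = VCO2 / VO2
= 2.707 / 4.14
= 0.6539

0.6539


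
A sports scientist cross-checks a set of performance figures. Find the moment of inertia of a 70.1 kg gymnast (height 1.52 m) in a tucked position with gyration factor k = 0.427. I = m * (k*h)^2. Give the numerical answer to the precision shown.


Radius of gyration = 0.427 * 1.52 = 0.64904 m
I = 70.1 * 0.64904^2
= 70.1 * 0.421253
= 29.53 kg*m^2

29.53 kg*m^2


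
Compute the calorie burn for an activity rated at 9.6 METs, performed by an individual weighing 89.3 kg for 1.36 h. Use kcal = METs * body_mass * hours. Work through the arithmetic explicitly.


Product of METs and mass = 9.6 * 89.3 = 857.28
Total kcal = 857.28 * 1.36 = 1165.9 kcal

1165.9 kcal


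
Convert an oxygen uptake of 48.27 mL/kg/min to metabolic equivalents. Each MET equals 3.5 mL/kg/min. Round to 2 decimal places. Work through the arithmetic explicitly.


One MET = 3.5 mL/kg/min
Number of METs = 48.27 / 3.5
= 13.79 METs

13.79 METs


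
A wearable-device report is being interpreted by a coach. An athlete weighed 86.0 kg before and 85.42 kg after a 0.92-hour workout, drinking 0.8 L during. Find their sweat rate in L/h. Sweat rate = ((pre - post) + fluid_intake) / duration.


Body mass change = 0.58 kg
Total sweat loss = 0.58 + 0.8 = 1.38 L
Rate = 1.38 / 0.92 = 1.5 L/h

1.5 L/h


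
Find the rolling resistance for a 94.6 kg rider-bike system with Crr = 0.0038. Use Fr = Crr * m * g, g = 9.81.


m * g = 94.6 * 9.81 = 928.026 N
Fr = 0.0038 * 928.026 = 3.526 N

3.526 N


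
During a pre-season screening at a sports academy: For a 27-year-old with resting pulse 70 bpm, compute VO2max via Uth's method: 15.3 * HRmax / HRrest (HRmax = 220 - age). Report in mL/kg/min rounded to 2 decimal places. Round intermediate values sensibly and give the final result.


Step 1: HRmax = 220 - 27 = 193 bpm
Step 2: Ratio = 193 / 70 = 2.7571
Step 3: VO2max = 15.3 * 2.7571 = 42.18 mL/kg/min

42.18 mL/kg/min


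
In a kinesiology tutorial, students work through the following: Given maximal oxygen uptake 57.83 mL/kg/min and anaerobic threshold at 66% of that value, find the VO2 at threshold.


Percentage as decimal = 0.66
VO2 at AT = 57.83 * 0.66 = 38.17 mL/kg/min

38.17 mL/kg/min


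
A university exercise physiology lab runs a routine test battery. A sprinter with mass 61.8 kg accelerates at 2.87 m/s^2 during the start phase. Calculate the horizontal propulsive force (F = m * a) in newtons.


F = m * a
= 61.8 * 2.87
= 177.37 N

177.37 N


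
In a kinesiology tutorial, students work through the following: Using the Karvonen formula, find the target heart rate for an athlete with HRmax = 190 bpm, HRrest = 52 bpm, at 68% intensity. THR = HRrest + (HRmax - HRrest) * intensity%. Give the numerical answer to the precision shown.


HRR = 190 - 52 = 138
THR = 52 + 138 * 0.68
= 52 + 93.84
= 145.84 bpm

145.84 bpm


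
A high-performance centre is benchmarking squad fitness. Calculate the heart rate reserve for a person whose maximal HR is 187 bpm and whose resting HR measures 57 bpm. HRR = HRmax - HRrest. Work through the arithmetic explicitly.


HRmax = 187 bpm
HRrest = 57 bpm
HRR = 187 - 57 = 130 bpm

130 bpm


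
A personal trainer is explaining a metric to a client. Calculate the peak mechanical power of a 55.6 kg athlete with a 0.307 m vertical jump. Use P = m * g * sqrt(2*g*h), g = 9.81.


First, sqrt(2gh) = sqrt(2 * 9.81 * 0.307)
= sqrt(6.02334) = 2.454249 m/s
Power = 55.6 * 9.81 * 2.454249 = 1338.64 W

1338.64 W


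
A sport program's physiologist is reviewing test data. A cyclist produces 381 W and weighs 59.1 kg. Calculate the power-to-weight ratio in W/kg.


P/W = power / mass
= 381 / 59.1
= 6.447 W/kg

6.447 W/kg


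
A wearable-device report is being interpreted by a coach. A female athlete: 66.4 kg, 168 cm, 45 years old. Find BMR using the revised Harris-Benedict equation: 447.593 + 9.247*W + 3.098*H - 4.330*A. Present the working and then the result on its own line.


Intercept = 447.593
Weight contribution = 9.247 * 66.4 = 614.0008
Height contribution = 3.098 * 168 = 520.464
Age contribution = 4.33 * 45 = 194.85
BMR = 447.593 + 614.0008 + 520.464 - 194.85
= 1387.21 kcal/day

1387.21 kcal/day


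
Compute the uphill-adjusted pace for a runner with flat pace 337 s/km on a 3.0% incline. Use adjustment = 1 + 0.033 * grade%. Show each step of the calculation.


Adjustment factor = 1 + 0.033 * 3.0 = 1.099
Grade-adjusted pace = 337 * 1.099 = 370.36 s/km

370.36 s/km


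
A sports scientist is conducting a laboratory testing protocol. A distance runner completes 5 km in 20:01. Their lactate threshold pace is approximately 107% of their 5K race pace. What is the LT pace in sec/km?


Convert to seconds: 20 min 1 s = 1201 s
Pace per km = 1201 / 5 = 240.2 s/km
LT pace = 240.2 * 1.07 = 257.01 s/km

257.01 s/km


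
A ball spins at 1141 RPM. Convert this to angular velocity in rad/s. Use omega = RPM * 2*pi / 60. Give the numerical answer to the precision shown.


omega = 1141 * 2 * pi / 60
= 1141 * 6.28318531 / 60
= 7169.114 / 60
= 119.485 rad/s

119.485 rad/s


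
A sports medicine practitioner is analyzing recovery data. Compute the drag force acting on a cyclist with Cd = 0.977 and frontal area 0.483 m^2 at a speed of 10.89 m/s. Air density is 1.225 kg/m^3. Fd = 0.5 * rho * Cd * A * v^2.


Step 1: v^2 = 118.5921
Step 2: Fd = 0.5 * 1.225 * 0.977 * 0.483 * 118.5921
= 34.277 N

34.277 N


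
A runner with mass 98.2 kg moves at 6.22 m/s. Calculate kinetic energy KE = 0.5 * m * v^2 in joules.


v^2 = 6.22^2 = 38.6884
KE = 0.5 * 98.2 * 38.6884
= 1899.6 J

1899.6 J


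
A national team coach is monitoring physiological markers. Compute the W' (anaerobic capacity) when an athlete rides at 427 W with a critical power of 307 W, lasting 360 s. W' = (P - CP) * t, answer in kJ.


Above-CP power = 120 W
Duration = 360 s
W' = 120 * 360 = 43200 J
Convert: 43200 / 1000 = 43.2 kJ

43.2 kJ


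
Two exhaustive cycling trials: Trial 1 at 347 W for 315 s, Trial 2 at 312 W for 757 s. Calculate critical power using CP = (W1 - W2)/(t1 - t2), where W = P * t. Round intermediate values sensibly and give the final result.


W1 = 347 * 315 = 109305 J
W2 = 312 * 757 = 236184 J
CP = (109305 - 236184) / (315 - 757)
= -126879 / -442
= 287.06 W

287.06 W


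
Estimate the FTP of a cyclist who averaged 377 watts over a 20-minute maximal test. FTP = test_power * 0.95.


FTP = 377 * 0.95 = 358.15 W

358.15 W


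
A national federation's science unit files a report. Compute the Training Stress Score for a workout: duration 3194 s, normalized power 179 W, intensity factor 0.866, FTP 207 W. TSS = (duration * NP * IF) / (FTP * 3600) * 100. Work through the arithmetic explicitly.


Product = 3194 * 179 * 0.866 = 495114.716
Base = 207 * 3600 = 745200
TSS = 495114.716 / 745200 * 100 = 66.44

66.44 TSS


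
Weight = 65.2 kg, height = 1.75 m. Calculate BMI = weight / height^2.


height^2 = 1.75^2 = 3.0625
BMI = 65.2 / 3.0625 = 21.29 kg/m^2

21.29 kg/m^2


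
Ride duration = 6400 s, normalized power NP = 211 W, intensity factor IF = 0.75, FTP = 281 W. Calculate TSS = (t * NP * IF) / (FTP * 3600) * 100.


Numerator = 6400 * 211 * 0.75 = 1012800.0
Denominator = 281 * 3600 = 1011600
TSS = 1012800.0 / 1011600 * 100
= 100.12

100.12 TSS


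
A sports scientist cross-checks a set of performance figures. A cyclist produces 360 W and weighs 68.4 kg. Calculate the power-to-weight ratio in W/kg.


P/W = power / mass
= 360 / 68.4
= 5.263 W/kg

5.263 W/kg


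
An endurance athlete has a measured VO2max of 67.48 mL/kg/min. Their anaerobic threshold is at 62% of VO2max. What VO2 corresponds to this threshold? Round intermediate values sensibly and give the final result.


Anaerobic threshold VO2 = VO2max * 62%
= 67.48 * 0.62
= 41.84 mL/kg/min

41.84 mL/kg/min


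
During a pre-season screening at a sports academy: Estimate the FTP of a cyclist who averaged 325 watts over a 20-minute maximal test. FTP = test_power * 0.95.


FTP = 325 * 0.95 = 308.75 W

308.75 W


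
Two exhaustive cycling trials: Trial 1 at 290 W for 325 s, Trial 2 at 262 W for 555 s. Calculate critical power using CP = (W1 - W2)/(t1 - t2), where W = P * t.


W1 = 290 * 325 = 94250 J
W2 = 262 * 555 = 145410 J
CP = (94250 - 145410) / (325 - 555)
= -51160 / -230
= 222.43 W

222.43 W


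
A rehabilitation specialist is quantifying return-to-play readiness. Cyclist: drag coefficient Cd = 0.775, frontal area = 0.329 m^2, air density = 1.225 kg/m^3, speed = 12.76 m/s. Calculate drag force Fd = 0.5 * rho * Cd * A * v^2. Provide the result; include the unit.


v^2 = 12.76^2 = 162.8176
Fd = 0.5 * 1.225 * 0.775 * 0.329 * 162.8176
= 25.428 N

25.428 N


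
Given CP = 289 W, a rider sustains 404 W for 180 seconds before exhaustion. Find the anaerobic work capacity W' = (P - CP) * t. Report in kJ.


Excess power = 404 - 289 = 115 W
Work above CP = 115 * 180 = 20700 J
W' = 20.7 kJ

20.7 kJ


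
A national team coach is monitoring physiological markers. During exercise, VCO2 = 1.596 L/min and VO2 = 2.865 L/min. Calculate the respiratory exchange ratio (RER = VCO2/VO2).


RER = VCO2 / VO2
= 1.596 / 2.865
= 0.5571

0.5571


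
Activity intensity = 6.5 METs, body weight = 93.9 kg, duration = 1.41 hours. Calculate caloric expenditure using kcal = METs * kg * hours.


kcal = 6.5 * 93.9 * 1.41
= 610.35 * 1.41
= 860.59 kcal

860.59 kcal


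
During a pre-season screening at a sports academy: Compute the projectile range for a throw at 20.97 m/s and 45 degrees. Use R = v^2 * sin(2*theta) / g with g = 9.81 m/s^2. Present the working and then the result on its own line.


Two times the angle = 90 degrees
sin(90) = 1.0
R = 439.7409 * 1.0 / 9.81 = 44.826 m

44.826 m


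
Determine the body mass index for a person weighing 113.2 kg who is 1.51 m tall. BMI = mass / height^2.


BMI = mass / height^2
= 113.2 / 1.51^2
= 113.2 / 2.2801
= 49.65 kg/m^2

49.65 kg/m^2


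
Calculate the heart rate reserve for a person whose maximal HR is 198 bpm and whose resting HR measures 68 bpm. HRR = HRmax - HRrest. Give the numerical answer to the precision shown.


HRmax = 198 bpm
HRrest = 68 bpm
HRR = 198 - 68 = 130 bpm

130 bpm


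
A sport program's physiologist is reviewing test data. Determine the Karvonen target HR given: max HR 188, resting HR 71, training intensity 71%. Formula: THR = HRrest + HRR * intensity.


HRR = HRmax - HRrest = 188 - 71 = 117
THR = 71 + 117 * 0.71
= 154.07 bpm

154.07 bpm


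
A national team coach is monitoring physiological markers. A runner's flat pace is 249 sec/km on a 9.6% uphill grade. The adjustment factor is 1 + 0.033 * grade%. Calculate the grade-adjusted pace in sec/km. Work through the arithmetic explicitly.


Factor = 1 + 0.033 * 9.6 = 1.3168
Adjusted pace = 249 * 1.3168
= 327.88 sec/km

327.88 s/km


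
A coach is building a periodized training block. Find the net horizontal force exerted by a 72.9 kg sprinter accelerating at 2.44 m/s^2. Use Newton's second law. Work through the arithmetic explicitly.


Newton's second law: F = m * a
F = 72.9 * 2.44 = 177.88 N

177.88 N


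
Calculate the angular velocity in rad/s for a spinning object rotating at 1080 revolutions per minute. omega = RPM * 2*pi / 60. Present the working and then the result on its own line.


omega = RPM * 2*pi / 60
= 1080 * 6.28318531 / 60
= 113.097 rad/s

113.097 rad/s


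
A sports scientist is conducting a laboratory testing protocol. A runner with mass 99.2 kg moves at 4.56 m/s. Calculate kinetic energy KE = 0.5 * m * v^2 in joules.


v^2 = 4.56^2 = 20.7936
KE = 0.5 * 99.2 * 20.7936
= 1031.36 J

1031.36 J


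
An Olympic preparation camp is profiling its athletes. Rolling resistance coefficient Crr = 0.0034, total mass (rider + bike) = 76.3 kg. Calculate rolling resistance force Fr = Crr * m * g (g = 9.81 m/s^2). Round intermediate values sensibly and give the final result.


Fr = Crr * m * g
= 0.0034 * 76.3 * 9.81
= 2.545 N

2.545 N


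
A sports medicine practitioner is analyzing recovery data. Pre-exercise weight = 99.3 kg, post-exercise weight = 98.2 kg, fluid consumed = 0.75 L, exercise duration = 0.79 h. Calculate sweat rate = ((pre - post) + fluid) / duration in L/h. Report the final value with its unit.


Weight loss = 99.3 - 98.2 = 1.1 kg (approx L)
Total sweat = 1.1 + 0.75 = 1.85 L
Sweat rate = 1.85 / 0.79 = 2.342 L/h

2.342 L/h


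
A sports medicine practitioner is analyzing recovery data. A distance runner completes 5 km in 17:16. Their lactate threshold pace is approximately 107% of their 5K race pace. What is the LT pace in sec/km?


Convert to seconds: 17 min 16 s = 1036 s
Pace per km = 1036 / 5 = 207.2 s/km
LT pace = 207.2 * 1.07 = 221.7 s/km

221.7 s/km


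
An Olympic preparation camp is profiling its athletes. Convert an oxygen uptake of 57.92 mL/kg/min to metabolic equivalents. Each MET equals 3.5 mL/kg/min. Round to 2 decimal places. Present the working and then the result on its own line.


One MET = 3.5 mL/kg/min
Number of METs = 57.92 / 3.5
= 16.55 METs

16.55 METs


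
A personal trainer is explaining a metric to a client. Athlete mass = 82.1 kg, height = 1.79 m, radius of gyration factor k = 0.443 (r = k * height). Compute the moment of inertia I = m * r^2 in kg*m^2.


r = k * height = 0.443 * 1.79 = 0.79297 m
r^2 = 0.79297^2 = 0.628801
I = 82.1 * 0.628801 = 51.625 kg*m^2

51.625 kg*m^2


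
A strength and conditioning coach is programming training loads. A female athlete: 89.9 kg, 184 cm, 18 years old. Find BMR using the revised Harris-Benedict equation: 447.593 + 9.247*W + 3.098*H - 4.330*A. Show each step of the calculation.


Intercept = 447.593
Weight contribution = 9.247 * 89.9 = 831.3053
Height contribution = 3.098 * 184 = 570.032
Age contribution = 4.33 * 18 = 77.94
BMR = 447.593 + 831.3053 + 570.032 - 77.94
= 1770.99 kcal/day

1770.99 kcal/day


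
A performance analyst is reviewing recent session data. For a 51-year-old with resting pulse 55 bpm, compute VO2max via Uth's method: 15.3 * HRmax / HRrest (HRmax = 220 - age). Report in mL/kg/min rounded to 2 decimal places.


Step 1: HRmax = 220 - 51 = 169 bpm
Step 2: Ratio = 169 / 55 = 3.0727
Step 3: VO2max = 15.3 * 3.0727 = 47.01 mL/kg/min

47.01 mL/kg/min


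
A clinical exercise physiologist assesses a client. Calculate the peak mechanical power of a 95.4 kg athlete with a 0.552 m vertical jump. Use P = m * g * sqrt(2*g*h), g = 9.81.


First, sqrt(2gh) = sqrt(2 * 9.81 * 0.552)
= sqrt(10.83024) = 3.290933 m/s
Power = 95.4 * 9.81 * 3.290933 = 3079.9 W

3079.9 W


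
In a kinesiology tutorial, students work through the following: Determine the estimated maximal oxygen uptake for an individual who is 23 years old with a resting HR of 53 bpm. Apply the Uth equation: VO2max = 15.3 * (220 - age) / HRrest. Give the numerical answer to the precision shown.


HRmax = 220 - 23 = 197
VO2max = 15.3 * (197 / 53)
= 15.3 * 3.717
= 56.87 mL/kg/min

56.87 mL/kg/min


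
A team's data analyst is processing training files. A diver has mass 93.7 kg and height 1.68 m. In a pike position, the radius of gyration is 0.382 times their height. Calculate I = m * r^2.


r = 0.382 * 1.68 = 0.64176 m
I = m * r^2 = 93.7 * 0.411856 = 38.591 kg*m^2

38.591 kg*m^2


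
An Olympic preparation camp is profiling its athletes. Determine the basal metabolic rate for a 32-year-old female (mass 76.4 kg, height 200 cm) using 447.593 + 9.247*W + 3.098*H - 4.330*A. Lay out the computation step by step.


BMR = 447.593 + 9.247*76.4 + 3.098*200 - 4.330*32
= 1635.1 kcal/day

1635.1 kcal/day


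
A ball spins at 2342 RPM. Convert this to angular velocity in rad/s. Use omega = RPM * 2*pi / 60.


omega = 2342 * 2 * pi / 60
= 2342 * 6.28318531 / 60
= 14715.22 / 60
= 245.254 rad/s

245.254 rad/s


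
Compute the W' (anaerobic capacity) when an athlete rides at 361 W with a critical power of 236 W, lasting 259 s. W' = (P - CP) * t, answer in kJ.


Above-CP power = 125 W
Duration = 259 s
W' = 125 * 259 = 32375 J
Convert: 32375 / 1000 = 32.375 kJ

32.375 kJ


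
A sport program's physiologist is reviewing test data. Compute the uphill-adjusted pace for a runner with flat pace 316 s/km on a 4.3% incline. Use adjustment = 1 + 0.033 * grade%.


Adjustment factor = 1 + 0.033 * 4.3 = 1.1419
Grade-adjusted pace = 316 * 1.1419 = 360.84 s/km

360.84 s/km


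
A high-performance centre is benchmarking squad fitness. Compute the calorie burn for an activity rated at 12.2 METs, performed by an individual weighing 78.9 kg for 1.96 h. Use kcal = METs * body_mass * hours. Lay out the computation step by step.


Product of METs and mass = 12.2 * 78.9 = 962.58
Total kcal = 962.58 * 1.96 = 1886.66 kcal

1886.66 kcal


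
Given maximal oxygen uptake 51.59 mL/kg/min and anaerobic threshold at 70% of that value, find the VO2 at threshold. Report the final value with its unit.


Percentage as decimal = 0.7
VO2 at AT = 51.59 * 0.7 = 36.11 mL/kg/min

36.11 mL/kg/min


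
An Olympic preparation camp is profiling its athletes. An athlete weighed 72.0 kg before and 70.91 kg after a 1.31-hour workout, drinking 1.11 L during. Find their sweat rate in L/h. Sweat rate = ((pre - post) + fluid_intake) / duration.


Body mass change = 1.09 kg
Total sweat loss = 1.09 + 1.11 = 2.2 L
Rate = 2.2 / 1.31 = 1.679 L/h

1.679 L/h


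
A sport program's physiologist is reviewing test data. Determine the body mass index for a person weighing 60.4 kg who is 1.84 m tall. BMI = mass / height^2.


BMI = mass / height^2
= 60.4 / 1.84^2
= 60.4 / 3.3856
= 17.84 kg/m^2

17.84 kg/m^2


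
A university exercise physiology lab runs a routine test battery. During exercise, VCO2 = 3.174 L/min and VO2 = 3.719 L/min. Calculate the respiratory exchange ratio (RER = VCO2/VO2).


RER = VCO2 / VO2
= 3.174 / 3.719
= 0.8535

0.8535


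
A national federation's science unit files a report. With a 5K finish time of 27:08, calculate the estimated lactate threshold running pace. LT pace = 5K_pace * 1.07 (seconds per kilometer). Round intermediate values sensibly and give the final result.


Race duration = 1628 s for 5 km
Average pace = 1628 / 5 = 325.6 s/km
LT pace = 325.6 * 1.07
= 348.39 s/km

348.39 s/km


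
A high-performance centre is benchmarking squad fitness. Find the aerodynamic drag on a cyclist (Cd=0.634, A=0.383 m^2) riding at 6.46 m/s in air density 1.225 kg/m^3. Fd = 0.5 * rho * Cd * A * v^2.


Fd = 0.5 * 1.225 * 0.634 * 0.383 * 6.46^2
= 0.5 * 1.225 * 0.634 * 0.383 * 41.7316
= 6.207 N

6.207 N


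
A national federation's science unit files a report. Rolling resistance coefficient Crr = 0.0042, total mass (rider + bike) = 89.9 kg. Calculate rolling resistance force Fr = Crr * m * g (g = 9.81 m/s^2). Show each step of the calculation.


Fr = Crr * m * g
= 0.0042 * 89.9 * 9.81
= 3.704 N

3.704 N


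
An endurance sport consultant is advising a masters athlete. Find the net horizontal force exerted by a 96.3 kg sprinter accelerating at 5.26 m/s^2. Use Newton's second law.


Newton's second law: F = m * a
F = 96.3 * 5.26 = 506.54 N

506.54 N


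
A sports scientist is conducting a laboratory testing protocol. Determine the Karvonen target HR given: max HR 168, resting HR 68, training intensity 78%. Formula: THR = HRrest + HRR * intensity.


HRR = HRmax - HRrest = 168 - 68 = 100
THR = 68 + 100 * 0.78
= 146.0 bpm

146.0 bpm


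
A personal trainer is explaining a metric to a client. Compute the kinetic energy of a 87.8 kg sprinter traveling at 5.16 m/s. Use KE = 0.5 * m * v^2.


Velocity squared = 26.6256
KE = 0.5 * 87.8 * 26.6256 = 1168.86 J

1168.86 J


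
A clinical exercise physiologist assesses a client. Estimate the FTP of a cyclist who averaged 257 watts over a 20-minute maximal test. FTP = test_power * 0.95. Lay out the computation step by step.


FTP = 257 * 0.95 = 244.15 W

244.15 W


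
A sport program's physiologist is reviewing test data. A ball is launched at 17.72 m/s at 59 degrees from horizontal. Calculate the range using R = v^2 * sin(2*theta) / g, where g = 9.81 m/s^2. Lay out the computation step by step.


sin(2 * 59) = sin(118) = 0.882948
v^2 = 17.72^2 = 313.9984
R = 313.9984 * 0.882948 / 9.81
= 28.261 m

28.261 m


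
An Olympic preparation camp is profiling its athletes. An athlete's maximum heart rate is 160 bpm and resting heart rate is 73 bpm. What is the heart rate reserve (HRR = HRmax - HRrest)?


HRR = HRmax - HRrest
= 160 - 73
= 87 bpm

87 bpm


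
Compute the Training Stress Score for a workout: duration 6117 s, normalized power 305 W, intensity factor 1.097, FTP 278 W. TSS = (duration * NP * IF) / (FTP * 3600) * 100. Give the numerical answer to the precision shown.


Product = 6117 * 305 * 1.097 = 2046656.445
Base = 278 * 3600 = 1000800
TSS = 2046656.445 / 1000800 * 100 = 204.5

204.5 TSS


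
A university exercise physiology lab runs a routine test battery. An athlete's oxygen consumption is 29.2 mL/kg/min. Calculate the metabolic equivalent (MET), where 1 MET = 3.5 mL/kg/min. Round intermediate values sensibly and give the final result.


MET = VO2 / 3.5
= 29.2 / 3.5
= 8.34 METs

8.34 METs


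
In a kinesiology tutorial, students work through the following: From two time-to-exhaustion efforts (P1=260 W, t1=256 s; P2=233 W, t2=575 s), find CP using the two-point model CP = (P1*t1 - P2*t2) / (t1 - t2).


Work in trial 1 = 66560 J
Work in trial 2 = 133975 J
Delta work = -67415 J
Delta time = -319 s
CP = -67415 / -319 = 211.33 W

211.33 W


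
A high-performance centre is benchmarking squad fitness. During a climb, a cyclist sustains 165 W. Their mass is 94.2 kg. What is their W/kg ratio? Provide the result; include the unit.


Power-to-weight = 165 W / 94.2 kg
= 1.752 W/kg

1.752 W/kg


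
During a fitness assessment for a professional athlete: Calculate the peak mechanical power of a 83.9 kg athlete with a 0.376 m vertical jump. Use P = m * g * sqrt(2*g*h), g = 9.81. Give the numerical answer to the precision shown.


First, sqrt(2gh) = sqrt(2 * 9.81 * 0.376)
= sqrt(7.37712) = 2.716085 m/s
Power = 83.9 * 9.81 * 2.716085 = 2235.5 W

2235.5 W


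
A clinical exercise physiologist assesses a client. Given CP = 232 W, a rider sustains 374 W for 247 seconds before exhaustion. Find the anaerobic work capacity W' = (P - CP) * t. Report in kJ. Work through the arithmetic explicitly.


Excess power = 374 - 232 = 142 W
Work above CP = 142 * 247 = 35074 J
W' = 35.074 kJ

35.074 kJ


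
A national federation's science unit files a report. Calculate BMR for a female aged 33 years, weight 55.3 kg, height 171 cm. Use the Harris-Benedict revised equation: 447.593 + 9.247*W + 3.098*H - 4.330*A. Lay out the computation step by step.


Substituting values:
W term = 9.247 * 55.3 = 511.3591
H term = 3.098 * 171 = 529.758
A term = 4.330 * 33 = 142.89
BMR = 1345.82 kcal/day

1345.82 kcal/day


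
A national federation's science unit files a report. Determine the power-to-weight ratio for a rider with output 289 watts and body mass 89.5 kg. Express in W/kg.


P/W = 289 / 89.5 = 3.229 W/kg

3.229 W/kg


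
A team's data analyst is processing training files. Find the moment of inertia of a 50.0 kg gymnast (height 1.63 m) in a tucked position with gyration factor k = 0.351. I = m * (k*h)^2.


Radius of gyration = 0.351 * 1.63 = 0.57213 m
I = 50.0 * 0.57213^2
= 50.0 * 0.327333
= 16.367 kg*m^2

16.367 kg*m^2


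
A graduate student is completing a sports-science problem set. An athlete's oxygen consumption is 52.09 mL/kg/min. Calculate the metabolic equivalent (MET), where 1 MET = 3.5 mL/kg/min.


MET = VO2 / 3.5
= 52.09 / 3.5
= 14.88 METs

14.88 METs


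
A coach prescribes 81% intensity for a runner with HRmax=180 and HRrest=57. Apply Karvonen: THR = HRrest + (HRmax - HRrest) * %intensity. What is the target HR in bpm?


Heart rate reserve = 180 - 57 = 123
Intensity fraction = 81 / 100 = 0.81
THR = 57 + 123 * 0.81 = 156.63 bpm

156.63 bpm


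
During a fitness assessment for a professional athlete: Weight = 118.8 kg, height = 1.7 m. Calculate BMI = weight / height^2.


height^2 = 1.7^2 = 2.89
BMI = 118.8 / 2.89 = 41.11 kg/m^2

41.11 kg/m^2


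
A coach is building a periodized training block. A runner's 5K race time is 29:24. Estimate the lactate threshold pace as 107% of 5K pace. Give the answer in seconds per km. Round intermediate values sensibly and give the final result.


Total race time = 29*60 + 24 = 1764 seconds
5K pace = 1764 / 5 = 352.8 sec/km
LT pace = 352.8 * 1.07 = 377.5 sec/km

377.5 s/km


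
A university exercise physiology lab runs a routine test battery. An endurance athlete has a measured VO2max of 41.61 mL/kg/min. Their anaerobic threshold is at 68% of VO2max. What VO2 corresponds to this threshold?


Anaerobic threshold VO2 = VO2max * 68%
= 41.61 * 0.68
= 28.29 mL/kg/min

28.29 mL/kg/min


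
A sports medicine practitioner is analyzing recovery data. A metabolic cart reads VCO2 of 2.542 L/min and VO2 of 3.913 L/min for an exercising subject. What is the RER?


RER = VCO2 / VO2 = 2.542 / 3.913 = 0.6496

0.6496


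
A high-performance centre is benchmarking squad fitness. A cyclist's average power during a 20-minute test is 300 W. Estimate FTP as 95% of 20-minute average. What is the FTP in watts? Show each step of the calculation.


FTP = 20-min power * 0.95
= 300 * 0.95
= 285.0 W

285.0 W


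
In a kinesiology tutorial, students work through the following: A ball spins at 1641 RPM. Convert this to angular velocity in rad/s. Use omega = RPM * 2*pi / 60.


omega = 1641 * 2 * pi / 60
= 1641 * 6.28318531 / 60
= 10310.707 / 60
= 171.845 rad/s

171.845 rad/s


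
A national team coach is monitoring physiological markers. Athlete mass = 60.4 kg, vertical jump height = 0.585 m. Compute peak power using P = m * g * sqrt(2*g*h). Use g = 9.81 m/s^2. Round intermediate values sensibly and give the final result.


sqrt(2 * 9.81 * 0.585) = sqrt(11.4777) = 3.387875 m/s
P = 60.4 * 9.81 * 3.387875
= 2007.4 W

2007.4 W


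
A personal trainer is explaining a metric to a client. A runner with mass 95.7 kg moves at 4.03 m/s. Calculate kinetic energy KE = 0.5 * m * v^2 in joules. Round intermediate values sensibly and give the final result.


v^2 = 4.03^2 = 16.2409
KE = 0.5 * 95.7 * 16.2409
= 777.13 J

777.13 J
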